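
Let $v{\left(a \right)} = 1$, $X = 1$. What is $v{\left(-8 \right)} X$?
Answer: $1$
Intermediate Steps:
$v{\left(-8 \right)} X = 1 \cdot 1 = 1$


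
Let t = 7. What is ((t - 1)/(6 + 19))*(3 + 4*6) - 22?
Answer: -388/25 ≈ -15.520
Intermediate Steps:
((t - 1)/(6 + 19))*(3 + 4*6) - 22 = ((7 - 1)/(6 + 19))*(3 + 4*6) - 22 = (6/25)*(3 + 24) - 22 = (6*(1/25))*27 - 22 = (6/25)*27 - 22 = 162/25 - 22 = -388/25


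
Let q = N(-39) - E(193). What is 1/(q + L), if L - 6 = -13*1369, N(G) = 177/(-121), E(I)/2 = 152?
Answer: -121/2189672 ≈ -5.5259e-5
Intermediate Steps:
E(I) = 304 (E(I) = 2*152 = 304)
N(G) = -177/121 (N(G) = 177*(-1/121) = -177/121)
L = -17791 (L = 6 - 13*1369 = 6 - 17797 = -17791)
q = -36961/121 (q = -177/121 - 1*304 = -177/121 - 304 = -36961/121 ≈ -305.46)
1/(q + L) = 1/(-36961/121 - 17791) = 1/(-2189672/121) = -121/2189672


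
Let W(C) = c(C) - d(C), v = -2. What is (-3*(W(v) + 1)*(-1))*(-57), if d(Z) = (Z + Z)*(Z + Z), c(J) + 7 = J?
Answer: 4104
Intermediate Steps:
c(J) = -7 + J
d(Z) = 4*Z² (d(Z) = (2*Z)*(2*Z) = 4*Z²)
W(C) = -7 + C - 4*C² (W(C) = (-7 + C) - 4*C² = -7 + C - 4*C²)
(-3*(W(v) + 1)*(-1))*(-57) = (-3*((-7 - 2 - 4*(-2)²) + 1)*(-1))*(-57) = (-3*((-7 - 2 - 4*4) + 1)*(-1))*(-57) = (-3*((-7 - 2 - 16) + 1)*(-1))*(-57) = (-3*(-25 + 1)*(-1))*(-57) = (-3*(-24)*(-1))*(-57) = (72*(-1))*(-57) = -72*(-57) = 4104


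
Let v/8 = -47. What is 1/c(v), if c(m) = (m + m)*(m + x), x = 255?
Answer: 1/90992 ≈ 1.0990e-5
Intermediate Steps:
v = -376 (v = 8*(-47) = -376)
c(m) = 2*m*(255 + m) (c(m) = (m + m)*(m + 255) = (2*m)*(255 + m) = 2*m*(255 + m))
1/c(v) = 1/(2*(-376)*(255 - 376)) = 1/(2*(-376)*(-121)) = 1/90992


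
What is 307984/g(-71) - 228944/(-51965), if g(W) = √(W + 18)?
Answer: 228944/51965 - 307984*I*√53/53 ≈ 4.4057 - 42305.0*I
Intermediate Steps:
g(W) = √(18 + W)
307984/g(-71) - 228944/(-51965) = 307984/(√(18 - 71)) - 228944/(-51965) = 307984/(√(-53)) - 228944*(-1/51965) = 307984/((I*√53)) + 228944/51965 = 307984*(-I*√53/53) + 228944/51965 = -307984*I*√53/53 + 228944/51965 = 228944/51965 - 307984*I*√53/53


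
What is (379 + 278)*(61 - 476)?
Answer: -272655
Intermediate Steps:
(379 + 278)*(61 - 476) = 657*(-415) = -272655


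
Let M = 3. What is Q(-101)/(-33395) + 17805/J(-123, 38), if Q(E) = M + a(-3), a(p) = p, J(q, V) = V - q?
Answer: 17805/161 ≈ 110.59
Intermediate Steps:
Q(E) = 0 (Q(E) = 3 - 3 = 0)
Q(-101)/(-33395) + 17805/J(-123, 38) = 0/(-33395) + 17805/(38 - 1*(-123)) = 0*(-1/33395) + 17805/(38 + 123) = 0 + 17805/161 = 17805/161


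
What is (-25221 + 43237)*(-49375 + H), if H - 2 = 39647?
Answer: -175223616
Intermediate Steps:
H = 39649 (H = 2 + 39647 = 39649)
(-25221 + 43237)*(-49375 + H) = (-25221 + 43237)*(-49375 + 39649) = 18016*(-9726) = -175223616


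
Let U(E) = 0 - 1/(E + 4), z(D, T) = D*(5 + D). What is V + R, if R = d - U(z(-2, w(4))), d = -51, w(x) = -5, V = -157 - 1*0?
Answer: -417/2 ≈ -208.50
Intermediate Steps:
V = -157 (V = -157 + 0 = -157)
U(E) = -1/(4 + E) (U(E) = 0 - 1/(4 + E) = -1/(4 + E))
R = -103/2 (R = -51 - (-1)/(4 - 2*(5 - 2)) = -51 - (-1)/(4 - 2*3) = -51 - (-1)/(4 - 6) = -51 - (-1)/(-2) = -51 - (-1)*(-1)/2 = -51 - 1*½ = -51 - ½ = -103/2 ≈ -51.500)
V + R = -157 - 103/2 = -417/2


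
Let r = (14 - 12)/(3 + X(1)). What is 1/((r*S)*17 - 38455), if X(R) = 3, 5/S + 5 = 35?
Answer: -18/692173 ≈ -2.6005e-5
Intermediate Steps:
S = ⅙ (S = 5/(-5 + 35) = 5/30 = 5*(1/30) = ⅙ ≈ 0.16667)
r = ⅓ (r = (14 - 12)/(3 + 3) = 2/6 = 2*(⅙) = ⅓ ≈ 0.33333)
1/((r*S)*17 - 38455) = 1/(((⅓)*(⅙))*17 - 38455) = 1/((1/18)*17 - 38455) = 1/(17/18 - 38455) = 1/(-692173/18) = -18/692173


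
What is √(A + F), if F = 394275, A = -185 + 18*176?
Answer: √397258 ≈ 630.28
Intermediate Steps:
A = 2983 (A = -185 + 3168 = 2983)
√(A + F) = √(2983 + 394275) = √397258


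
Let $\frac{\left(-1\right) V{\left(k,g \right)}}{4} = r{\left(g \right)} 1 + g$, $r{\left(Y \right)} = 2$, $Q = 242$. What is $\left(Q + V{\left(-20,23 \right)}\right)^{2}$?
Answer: $20164$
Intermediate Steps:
$V{\left(k,g \right)} = -8 - 4 g$ ($V{\left(k,g \right)} = - 4 \left(2 \cdot 1 + g\right) = - 4 \left(2 + g\right) = -8 - 4 g$)
$\left(Q + V{\left(-20,23 \right)}\right)^{2} = \left(242 - 100\right)^{2} = 142^{2} = 20164$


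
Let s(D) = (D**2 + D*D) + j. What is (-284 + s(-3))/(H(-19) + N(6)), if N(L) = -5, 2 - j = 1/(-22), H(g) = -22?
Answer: 5807/594 ≈ 9.7761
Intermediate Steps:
j = 45/22 (j = 2 - 1/(-22) = 2 - 1*(-1/22) = 2 + 1/22 = 45/22 ≈ 2.0455)
s(D) = 45/22 + 2*D**2 (s(D) = (D**2 + D*D) + 45/22 = (D**2 + D**2) + 45/22 = 2*D**2 + 45/22 = 45/22 + 2*D**2)
(-284 + s(-3))/(H(-19) + N(6)) = (-284 + (45/22 + 2*(-3)**2))/(-22 - 5) = (-284 + (45/22 + 2*9))/(-27) = (-284 + (45/22 + 18))*(-1/27) = (-284 + 441/22)*(-1/27) = -5807/22*(-1/27) = 5807/594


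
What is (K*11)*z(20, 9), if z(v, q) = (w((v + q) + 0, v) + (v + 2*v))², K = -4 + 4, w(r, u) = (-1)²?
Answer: 0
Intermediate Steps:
w(r, u) = 1
K = 0
z(v, q) = (1 + 3*v)² (z(v, q) = (1 + (v + 2*v))² = (1 + 3*v)²)
(K*11)*z(20, 9) = (0*11)*(1 + 3*20)² = 0*(1 + 60)² = 0*61² = 0*3721 = 0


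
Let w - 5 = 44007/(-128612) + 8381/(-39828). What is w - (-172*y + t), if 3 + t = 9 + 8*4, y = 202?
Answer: 11112460217333/320147421 ≈ 34710.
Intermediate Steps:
w = 1423824107/320147421 (w = 5 + (44007/(-128612) + 8381/(-39828)) = 5 + (44007*(-1/128612) + 8381*(-1/39828)) = 5 + (-44007/128612 - 8381/39828) = 5 - 176912998/320147421 = 1423824107/320147421 ≈ 4.4474)
t = 38 (t = -3 + (9 + 8*4) = -3 + (9 + 32) = -3 + 41 = 38)
w - (-172*y + t) = 1423824107/320147421 - (-172*202 + 38) = 1423824107/320147421 - (-34744 + 38) = 1423824107/320147421 - 1*(-34706) = 1423824107/320147421 + 34706 = 11112460217333/320147421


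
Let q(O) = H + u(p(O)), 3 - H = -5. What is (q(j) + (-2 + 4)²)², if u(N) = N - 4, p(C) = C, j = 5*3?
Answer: 529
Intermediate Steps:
H = 8 (H = 3 - 1*(-5) = 3 + 5 = 8)
j = 15
u(N) = -4 + N
q(O) = 4 + O (q(O) = 8 + (-4 + O) = 4 + O)
(q(j) + (-2 + 4)²)² = ((4 + 15) + (-2 + 4)²)² = (19 + 2²)² = (19 + 4)² = 23² = 529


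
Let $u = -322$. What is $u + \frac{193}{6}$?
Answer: $- \frac{1739}{6} \approx -289.83$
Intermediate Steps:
$u + \frac{193}{6} = -322 + \frac{193}{6} = - \frac{1739}{6}$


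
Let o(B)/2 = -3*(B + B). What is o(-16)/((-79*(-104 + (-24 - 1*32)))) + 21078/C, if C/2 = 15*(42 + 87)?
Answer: 92767/16985 ≈ 5.4617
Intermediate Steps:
C = 3870 (C = 2*(15*(42 + 87)) = 2*(15*129) = 2*1935 = 3870)
o(B) = -12*B (o(B) = 2*(-3*(B + B)) = 2*(-6*B) = -12*B)
o(-16)/((-79*(-104 + (-24 - 1*32)))) + 21078/C = (-12*(-16))/((-79*(-104 + (-24 - 1*32)))) + 21078/3870 = 192/((-79*(-104 + (-24 - 32)))) + 21078*(1/3870) = 192/((-79*(-104 - 56))) + 1171/215 = 192/((-79*(-160))) + 1171/215 = 192/12640 + 1171/215 = 192*(1/12640) + 1171/215 = 6/395 + 1171/215 = 92767/16985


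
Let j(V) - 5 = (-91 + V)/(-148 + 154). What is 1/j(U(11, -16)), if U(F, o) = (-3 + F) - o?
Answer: -6/37 ≈ -0.16216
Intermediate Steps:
U(F, o) = -3 + F - o
j(V) = -61/6 + V/6 (j(V) = 5 + (-91 + V)/(-148 + 154) = 5 + (-91 + V)/6 = 5 + (-91 + V)*(⅙) = 5 + (-91/6 + V/6) = -61/6 + V/6)
1/j(U(11, -16)) = 1/(-61/6 + (-3 + 11 - 1*(-16))/6) = 1/(-61/6 + (-3 + 11 + 16)/6) = 1/(-61/6 + (⅙)*24) = 1/(-61/6 + 4) = 1/(-37/6) = -6/37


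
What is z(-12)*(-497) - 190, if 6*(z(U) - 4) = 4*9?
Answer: -5160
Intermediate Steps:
z(U) = 10 (z(U) = 4 + (4*9)/6 = 4 + (⅙)*36 = 4 + 6 = 10)
z(-12)*(-497) - 190 = 10*(-497) - 190 = -4970 - 190 = -5160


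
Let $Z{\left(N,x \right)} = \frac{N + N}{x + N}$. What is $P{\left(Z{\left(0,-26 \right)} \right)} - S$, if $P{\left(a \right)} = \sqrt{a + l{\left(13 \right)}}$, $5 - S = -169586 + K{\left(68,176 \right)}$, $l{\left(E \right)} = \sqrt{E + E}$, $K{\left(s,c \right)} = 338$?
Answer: $-169253 + \sqrt[4]{26} \approx -1.6925 \cdot 10^{5}$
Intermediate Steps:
$Z{\left(N,x \right)} = \frac{2 N}{N + x}$
$l{\left(E \right)} = \sqrt{2} \sqrt{E}$ ($l{\left(E \right)} = \sqrt{2 E} = \sqrt{2} \sqrt{E}$)
$S = 169253$ ($S = 5 - \left(-169586 + 338\right) = 5 - -169248 = 5 + 169248 = 169253$)
$P{\left(a \right)} = \sqrt{a + \sqrt{26}}$ ($P{\left(a \right)} = \sqrt{a + \sqrt{2} \sqrt{13}} = \sqrt{a + \sqrt{26}}$)
$P{\left(Z{\left(0,-26 \right)} \right)} - S = \sqrt{2 \cdot 0 \frac{1}{0 - 26} + \sqrt{26}} - 169253 = \sqrt{2 \cdot 0 \frac{1}{-26} + \sqrt{26}} - 169253 = \sqrt{2 \cdot 0 \left(- \frac{1}{26}\right) + \sqrt{26}} - 169253 = \sqrt{0 + \sqrt{26}} - 169253 = \sqrt{\sqrt{26}} - 169253 = \sqrt[4]{26} - 169253 = -169253 + \sqrt[4]{26}$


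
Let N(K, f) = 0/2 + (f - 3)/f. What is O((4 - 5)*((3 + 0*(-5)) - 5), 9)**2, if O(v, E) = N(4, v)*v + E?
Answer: 64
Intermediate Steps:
N(K, f) = (-3 + f)/f (N(K, f) = 0*(1/2) + (-3 + f)/f = 0 + (-3 + f)/f = (-3 + f)/f)
O(v, E) = -3 + E + v (O(v, E) = ((-3 + v)/v)*v + E = (-3 + v) + E = -3 + E + v)
O((4 - 5)*((3 + 0*(-5)) - 5), 9)**2 = (-3 + 9 + (4 - 5)*((3 + 0*(-5)) - 5))**2 = (-3 + 9 - ((3 + 0) - 5))**2 = (-3 + 9 - (3 - 5))**2 = (-3 + 9 - 1*(-2))**2 = (-3 + 9 + 2)**2 = 8**2 = 64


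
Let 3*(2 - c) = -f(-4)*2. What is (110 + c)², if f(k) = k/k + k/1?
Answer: 12100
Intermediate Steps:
f(k) = 1 + k (f(k) = 1 + k*1 = 1 + k)
c = 0 (c = 2 - (-(1 - 4))*2/3 = 2 - (-1*(-3))*2/3 = 2 - 2 = 0)
(110 + c)² = (110 + 0)² = 110² = 12100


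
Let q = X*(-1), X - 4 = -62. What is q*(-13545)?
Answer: -785610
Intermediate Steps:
X = -58 (X = 4 - 62 = -58)
q = 58 (q = -58*(-1) = 58)
q*(-13545) = 58*(-13545) = -785610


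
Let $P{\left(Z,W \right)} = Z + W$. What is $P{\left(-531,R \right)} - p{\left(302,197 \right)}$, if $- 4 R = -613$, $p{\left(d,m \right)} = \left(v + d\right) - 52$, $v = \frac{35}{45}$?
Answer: $- \frac{22627}{36} \approx -628.53$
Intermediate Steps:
$v = \frac{7}{9}$ ($v = 35 \cdot \frac{1}{45} = \frac{7}{9} \approx 0.77778$)
$p{\left(d,m \right)} = - \frac{461}{9} + d$ ($p{\left(d,m \right)} = \left(\frac{7}{9} + d\right) - 52 = - \frac{461}{9} + d$)
$R = \frac{613}{4}$ ($R = \left(- \frac{1}{4}\right) \left(-613\right) = \frac{613}{4} \approx 153.25$)
$P{\left(Z,W \right)} = W + Z$
$P{\left(-531,R \right)} - p{\left(302,197 \right)} = \left(\frac{613}{4} - 531\right) - \left(- \frac{461}{9} + 302\right) = - \frac{1511}{4} - \frac{2257}{9} = - \frac{22627}{36}$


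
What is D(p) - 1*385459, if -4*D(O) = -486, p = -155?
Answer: -770675/2 ≈ -3.8534e+5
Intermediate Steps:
D(O) = 243/2 (D(O) = -¼*(-486) = 243/2)
D(p) - 1*385459 = 243/2 - 1*385459 = 243/2 - 385459 = -770675/2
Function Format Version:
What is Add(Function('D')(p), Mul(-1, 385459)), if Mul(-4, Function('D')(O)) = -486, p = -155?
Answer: Rational(-770675, 2) ≈ -3.8534e+5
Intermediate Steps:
Function('D')(O) = Rational(243, 2) (Function('D')(O) = Mul(Rational(-1, 4), -486) = Rational(243, 2))
Add(Function('D')(p), Mul(-1, 385459)) = Add(Rational(243, 2), Mul(-1, 385459)) = Add(Rational(243, 2), -385459) = Rational(-770675, 2)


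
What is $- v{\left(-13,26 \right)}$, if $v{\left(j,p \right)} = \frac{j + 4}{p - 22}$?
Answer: $\frac{9}{4} \approx 2.25$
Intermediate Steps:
$v{\left(j,p \right)} = \frac{4 + j}{-22 + p}$
$- v{\left(-13,26 \right)} = - \frac{4 - 13}{-22 + 26} = - \frac{-9}{4} = \left(-1\right) \left(- \frac{9}{4}\right) = \frac{9}{4}$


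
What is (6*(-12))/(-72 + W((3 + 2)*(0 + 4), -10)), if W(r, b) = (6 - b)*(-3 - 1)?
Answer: 9/17 ≈ 0.52941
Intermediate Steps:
W(r, b) = -24 + 4*b (W(r, b) = (6 - b)*(-4) = -24 + 4*b)
(6*(-12))/(-72 + W((3 + 2)*(0 + 4), -10)) = (6*(-12))/(-72 + (-24 + 4*(-10))) = -72/(-72 + (-24 - 40)) = -72/(-72 - 64) = -72/(-136) = -72*(-1/136) = 9/17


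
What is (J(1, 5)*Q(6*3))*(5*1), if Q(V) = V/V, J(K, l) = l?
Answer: 25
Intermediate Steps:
Q(V) = 1
(J(1, 5)*Q(6*3))*(5*1) = (5*1)*(5*1) = 5*5 = 25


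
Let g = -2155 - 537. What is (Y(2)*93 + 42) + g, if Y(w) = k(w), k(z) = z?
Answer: -2464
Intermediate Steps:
Y(w) = w
g = -2692
(Y(2)*93 + 42) + g = (2*93 + 42) - 2692 = (186 + 42) - 2692 = 228 - 2692 = -2464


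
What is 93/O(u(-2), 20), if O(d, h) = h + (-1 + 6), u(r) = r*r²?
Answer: 93/25 ≈ 3.7200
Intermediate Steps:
u(r) = r³
O(d, h) = 5 + h (O(d, h) = h + 5 = 5 + h)
93/O(u(-2), 20) = 93/(5 + 20) = 93/25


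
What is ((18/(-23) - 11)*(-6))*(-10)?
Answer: -16260/23 ≈ -706.96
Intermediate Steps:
((18/(-23) - 11)*(-6))*(-10) = ((18*(-1/23) - 11)*(-6))*(-10) = ((-18/23 - 11)*(-6))*(-10) = -271/23*(-6)*(-10) = (1626/23)*(-10) = -16260/23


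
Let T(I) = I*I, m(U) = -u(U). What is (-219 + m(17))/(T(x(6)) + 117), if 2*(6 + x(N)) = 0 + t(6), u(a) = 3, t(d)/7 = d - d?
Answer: -74/51 ≈ -1.4510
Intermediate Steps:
t(d) = 0 (t(d) = 7*(d - d) = 7*0 = 0)
m(U) = -3 (m(U) = -1*3 = -3)
x(N) = -6 (x(N) = -6 + (0 + 0)/2 = -6 + (1/2)*0 = -6 + 0 = -6)
T(I) = I**2
(-219 + m(17))/(T(x(6)) + 117) = (-219 - 3)/((-6)**2 + 117) = -222/(36 + 117) = -222/153 = -222*1/153 = -74/51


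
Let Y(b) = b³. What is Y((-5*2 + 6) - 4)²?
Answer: 262144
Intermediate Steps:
Y((-5*2 + 6) - 4)² = (((-5*2 + 6) - 4)³)² = (((-10 + 6) - 4)³)² = ((-4 - 4)³)² = ((-8)³)² = (-512)² = 262144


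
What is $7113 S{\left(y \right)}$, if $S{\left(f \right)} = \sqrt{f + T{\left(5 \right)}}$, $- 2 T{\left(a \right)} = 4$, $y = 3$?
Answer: $7113$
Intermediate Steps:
$T{\left(a \right)} = -2$ ($T{\left(a \right)} = \left(- \frac{1}{2}\right) 4 = -2$)
$S{\left(f \right)} = \sqrt{-2 + f}$ ($S{\left(f \right)} = \sqrt{f - 2} = \sqrt{-2 + f}$)
$7113 S{\left(y \right)} = 7113 \sqrt{-2 + 3} = 7113 \sqrt{1} = 7113 \cdot 1 = 7113$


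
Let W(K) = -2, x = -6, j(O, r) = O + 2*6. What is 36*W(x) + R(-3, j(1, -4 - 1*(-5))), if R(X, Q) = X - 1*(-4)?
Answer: -71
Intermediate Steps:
j(O, r) = 12 + O (j(O, r) = O + 12 = 12 + O)
R(X, Q) = 4 + X (R(X, Q) = X + 4 = 4 + X)
36*W(x) + R(-3, j(1, -4 - 1*(-5))) = 36*(-2) + (4 - 3) = -72 + 1 = -71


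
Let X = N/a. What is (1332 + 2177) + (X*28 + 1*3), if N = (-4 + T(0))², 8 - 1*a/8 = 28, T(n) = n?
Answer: 17546/5 ≈ 3509.2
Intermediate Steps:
a = -160 (a = 64 - 8*28 = 64 - 224 = -160)
N = 16 (N = (-4 + 0)² = (-4)² = 16)
X = -⅒ (X = 16/(-160) = 16*(-1/160) = -⅒ ≈ -0.10000)
(1332 + 2177) + (X*28 + 1*3) = (1332 + 2177) + (-⅒*28 + 1*3) = 3509 + (-14/5 + 3) = 3509 + ⅕ = 17546/5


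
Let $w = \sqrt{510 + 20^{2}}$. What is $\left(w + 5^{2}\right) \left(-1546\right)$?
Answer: $-38650 - 1546 \sqrt{910} \approx -85287.0$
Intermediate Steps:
$w = \sqrt{910}$ ($w = \sqrt{510 + 400} = \sqrt{910} \approx 30.166$)
$\left(w + 5^{2}\right) \left(-1546\right) = \left(\sqrt{910} + 5^{2}\right) \left(-1546\right) = \left(\sqrt{910} + 25\right) \left(-1546\right) = \left(25 + \sqrt{910}\right) \left(-1546\right) = -38650 - 1546 \sqrt{910}$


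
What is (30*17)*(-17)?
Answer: -8670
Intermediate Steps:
(30*17)*(-17) = 510*(-17) = -8670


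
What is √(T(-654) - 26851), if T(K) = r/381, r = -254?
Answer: I*√241665/3 ≈ 163.86*I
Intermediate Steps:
T(K) = -⅔ (T(K) = -254/381 = -254*1/381 = -⅔)
√(T(-654) - 26851) = √(-⅔ - 26851) = √(-80555/3) = I*√241665/3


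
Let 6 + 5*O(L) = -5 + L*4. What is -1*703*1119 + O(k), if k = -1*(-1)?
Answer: -3933292/5 ≈ -7.8666e+5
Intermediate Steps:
k = 1
O(L) = -11/5 + 4*L/5 (O(L) = -6/5 + (-5 + L*4)/5 = -6/5 + (-5 + 4*L)/5 = -6/5 + (-1 + 4*L/5) = -11/5 + 4*L/5)
-1*703*1119 + O(k) = -1*703*1119 + (-11/5 + (⅘)*1) = -703*1119 + (-11/5 + ⅘) = -786657 - 7/5 = -3933292/5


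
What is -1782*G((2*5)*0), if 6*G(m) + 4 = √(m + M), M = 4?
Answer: 594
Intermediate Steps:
G(m) = -⅔ + √(4 + m)/6 (G(m) = -⅔ + √(m + 4)/6 = -⅔ + √(4 + m)/6)
-1782*G((2*5)*0) = -1782*(-⅔ + √(4 + (2*5)*0)/6) = -1782*(-⅔ + √(4 + 10*0)/6) = -1782*(-⅔ + √(4 + 0)/6) = -1782*(-⅔ + √4/6) = -1782*(-⅔ + (⅙)*2) = -1782*(-⅔ + ⅓) = -1782*(-⅓) = 594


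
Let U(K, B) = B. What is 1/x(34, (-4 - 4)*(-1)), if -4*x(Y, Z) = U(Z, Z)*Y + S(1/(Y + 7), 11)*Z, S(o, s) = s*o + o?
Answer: -41/2812 ≈ -0.014580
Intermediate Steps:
S(o, s) = o + o*s (S(o, s) = o*s + o = o + o*s)
x(Y, Z) = -3*Z/(7 + Y) - Y*Z/4 (x(Y, Z) = -(Z*Y + ((1 + 11)/(Y + 7))*Z)/4 = -(Y*Z + (12/(7 + Y))*Z)/4 = -(Y*Z + 12*Z/(7 + Y))/4 = -3*Z/(7 + Y) - Y*Z/4)
1/x(34, (-4 - 4)*(-1)) = 1/(((-4 - 4)*(-1))*(-12 - 1*34*(7 + 34))/(4*(7 + 34))) = 1/((¼)*(-8*(-1))*(-12 - 1*34*41)/41) = 1/((¼)*8*(1/41)*(-12 - 1394)) = 1/((¼)*8*(1/41)*(-1406)) = 1/(-2812/41) = -41/2812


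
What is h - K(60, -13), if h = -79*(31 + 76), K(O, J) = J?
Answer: -8440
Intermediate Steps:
h = -8453 (h = -79*107 = -8453)
h - K(60, -13) = -8453 - 1*(-13) = -8453 + 13 = -8440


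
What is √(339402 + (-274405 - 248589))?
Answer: 2*I*√45898 ≈ 428.48*I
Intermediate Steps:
√(339402 + (-274405 - 248589)) = √(339402 - 522994) = √(-183592) = 2*I*√45898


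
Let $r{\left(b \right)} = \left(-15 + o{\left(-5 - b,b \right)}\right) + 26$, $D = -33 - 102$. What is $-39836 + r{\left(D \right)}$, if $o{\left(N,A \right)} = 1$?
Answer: $-39824$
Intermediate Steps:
$D = -135$
$r{\left(b \right)} = 12$ ($r{\left(b \right)} = \left(-15 + 1\right) + 26 = -14 + 26 = 12$)
$-39836 + r{\left(D \right)} = -39836 + 12 = -39824$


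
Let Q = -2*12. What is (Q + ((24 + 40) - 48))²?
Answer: 64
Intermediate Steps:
Q = -24
(Q + ((24 + 40) - 48))² = (-24 + ((24 + 40) - 48))² = (-24 + (64 - 48))² = (-24 + 16)² = (-8)² = 64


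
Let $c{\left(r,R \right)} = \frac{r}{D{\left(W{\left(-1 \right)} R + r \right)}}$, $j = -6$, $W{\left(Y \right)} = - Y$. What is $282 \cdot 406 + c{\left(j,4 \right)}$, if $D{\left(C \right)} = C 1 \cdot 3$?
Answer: $114493$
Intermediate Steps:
$D{\left(C \right)} = 3 C$ ($D{\left(C \right)} = C 3 = 3 C$)
$c{\left(r,R \right)} = \frac{r}{3 R + 3 r}$ ($c{\left(r,R \right)} = \frac{r}{3 \left(\left(-1\right) \left(-1\right) R + r\right)} = \frac{r}{3 \left(1 R + r\right)} = \frac{r}{3 \left(R + r\right)} = \frac{r}{3 R + 3 r}$)
$282 \cdot 406 + c{\left(j,4 \right)} = 282 \cdot 406 + \frac{1}{3} \left(-6\right) \frac{1}{4 - 6} = 114492 + \frac{1}{3} \left(-6\right) \frac{1}{-2} = 114492 + \frac{1}{3} \left(-6\right) \left(- \frac{1}{2}\right) = 114492 + 1 = 114493$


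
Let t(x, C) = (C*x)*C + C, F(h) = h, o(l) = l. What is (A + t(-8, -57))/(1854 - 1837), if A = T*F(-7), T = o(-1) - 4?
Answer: -26014/17 ≈ -1530.2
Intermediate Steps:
T = -5 (T = -1 - 4 = -5)
A = 35 (A = -5*(-7) = 35)
t(x, C) = C + x*C² (t(x, C) = x*C² + C = C + x*C²)
(A + t(-8, -57))/(1854 - 1837) = (35 - 57*(1 - 57*(-8)))/(1854 - 1837) = (35 - 57*(1 + 456))/17 = (35 - 57*457)*(1/17) = (35 - 26049)*(1/17) = -26014*1/17 = -26014/17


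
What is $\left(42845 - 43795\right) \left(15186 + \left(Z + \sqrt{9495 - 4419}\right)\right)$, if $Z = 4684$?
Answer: $-18876500 - 5700 \sqrt{141} \approx -1.8944 \cdot 10^{7}$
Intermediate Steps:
$\left(42845 - 43795\right) \left(15186 + \left(Z + \sqrt{9495 - 4419}\right)\right) = \left(42845 - 43795\right) \left(15186 + \left(4684 + \sqrt{9495 - 4419}\right)\right) = - 950 \left(15186 + \left(4684 + \sqrt{5076}\right)\right) = - 950 \left(15186 + \left(4684 + 6 \sqrt{141}\right)\right) = - 950 \left(19870 + 6 \sqrt{141}\right) = -18876500 - 5700 \sqrt{141}$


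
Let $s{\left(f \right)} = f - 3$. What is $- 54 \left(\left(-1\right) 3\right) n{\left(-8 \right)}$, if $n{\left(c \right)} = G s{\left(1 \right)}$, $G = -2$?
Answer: $648$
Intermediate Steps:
$s{\left(f \right)} = -3 + f$ ($s{\left(f \right)} = f - 3 = -3 + f$)
$n{\left(c \right)} = 4$ ($n{\left(c \right)} = - 2 \left(-3 + 1\right) = \left(-2\right) \left(-2\right) = 4$)
$- 54 \left(\left(-1\right) 3\right) n{\left(-8 \right)} = - 54 \left(\left(-1\right) 3\right) 4 = \left(-54\right) \left(-3\right) 4 = 162 \cdot 4 = 648$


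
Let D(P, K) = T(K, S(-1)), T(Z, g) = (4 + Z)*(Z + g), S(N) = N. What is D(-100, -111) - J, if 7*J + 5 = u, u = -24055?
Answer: 107948/7 ≈ 15421.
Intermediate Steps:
J = -24060/7 (J = -5/7 + (⅐)*(-24055) = -5/7 - 24055/7 = -24060/7 ≈ -3437.1)
D(P, K) = -4 + K² + 3*K (D(P, K) = K² + 4*K + 4*(-1) + K*(-1) = K² + 4*K - 4 - K = -4 + K² + 3*K)
D(-100, -111) - J = (-4 + (-111)² + 3*(-111)) - 1*(-24060/7) = (-4 + 12321 - 333) + 24060/7 = 11984 + 24060/7 = 107948/7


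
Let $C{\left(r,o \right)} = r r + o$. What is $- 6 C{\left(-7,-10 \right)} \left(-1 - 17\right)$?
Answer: $4212$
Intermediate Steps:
$C{\left(r,o \right)} = o + r^{2}$ ($C{\left(r,o \right)} = r^{2} + o = o + r^{2}$)
$- 6 C{\left(-7,-10 \right)} \left(-1 - 17\right) = - 6 \left(-10 + \left(-7\right)^{2}\right) \left(-1 - 17\right) = - 6 \left(-10 + 49\right) \left(-1 - 17\right) = \left(-6\right) 39 \left(-18\right) = \left(-234\right) \left(-18\right) = 4212$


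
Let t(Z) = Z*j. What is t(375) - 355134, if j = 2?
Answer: -354384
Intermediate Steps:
t(Z) = 2*Z (t(Z) = Z*2 = 2*Z)
t(375) - 355134 = 2*375 - 355134 = 750 - 355134 = -354384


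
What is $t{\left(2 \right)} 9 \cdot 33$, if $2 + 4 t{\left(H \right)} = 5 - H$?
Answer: $\frac{297}{4} \approx 74.25$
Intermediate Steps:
$t{\left(H \right)} = \frac{3}{4} - \frac{H}{4}$ ($t{\left(H \right)} = - \frac{1}{2} + \frac{5 - H}{4} = - \frac{1}{2} - \left(- \frac{5}{4} + \frac{H}{4}\right) = \frac{3}{4} - \frac{H}{4}$)
$t{\left(2 \right)} 9 \cdot 33 = \left(\frac{3}{4} - \frac{1}{2}\right) 9 \cdot 33 = \frac{1}{4} \cdot 9 \cdot 33 = \frac{9}{4} \cdot 33 = \frac{297}{4}$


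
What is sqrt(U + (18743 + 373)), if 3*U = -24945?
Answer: sqrt(10801) ≈ 103.93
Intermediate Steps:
U = -8315 (U = (1/3)*(-24945) = -8315)
sqrt(U + (18743 + 373)) = sqrt(-8315 + (18743 + 373)) = sqrt(-8315 + 19116) = sqrt(10801)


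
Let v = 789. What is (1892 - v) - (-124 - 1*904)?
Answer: 2131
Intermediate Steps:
(1892 - v) - (-124 - 1*904) = (1892 - 1*789) - (-124 - 1*904) = (1892 - 789) - (-124 - 904) = 1103 - 1*(-1028) = 1103 + 1028 = 2131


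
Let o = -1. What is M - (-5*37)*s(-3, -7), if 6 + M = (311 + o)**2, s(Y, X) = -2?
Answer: 95724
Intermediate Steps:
M = 96094 (M = -6 + (311 - 1)**2 = -6 + 310**2 = -6 + 96100 = 96094)
M - (-5*37)*s(-3, -7) = 96094 - (-5*37)*(-2) = 96094 - (-185)*(-2) = 96094 - 1*370 = 96094 - 370 = 95724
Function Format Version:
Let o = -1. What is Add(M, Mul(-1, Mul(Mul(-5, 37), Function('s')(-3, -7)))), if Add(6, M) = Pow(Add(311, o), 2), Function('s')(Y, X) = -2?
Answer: 95724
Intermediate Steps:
M = 96094 (M = Add(-6, Pow(Add(311, -1), 2)) = Add(-6, Pow(310, 2)) = Add(-6, 96100) = 96094)
Add(M, Mul(-1, Mul(Mul(-5, 37), Function('s')(-3, -7)))) = Add(96094, Mul(-1, Mul(Mul(-5, 37), -2))) = Add(96094, Mul(-1, Mul(-185, -2))) = Add(96094, Mul(-1, 370)) = Add(96094, -370) = 95724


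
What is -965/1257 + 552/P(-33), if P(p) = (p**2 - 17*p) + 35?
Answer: -932161/2118045 ≈ -0.44010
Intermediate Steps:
P(p) = 35 + p**2 - 17*p
-965/1257 + 552/P(-33) = -965/1257 + 552/(35 + (-33)**2 - 17*(-33)) = -965*1/1257 + 552/(35 + 1089 + 561) = -965/1257 + 552/1685 = -932161/2118045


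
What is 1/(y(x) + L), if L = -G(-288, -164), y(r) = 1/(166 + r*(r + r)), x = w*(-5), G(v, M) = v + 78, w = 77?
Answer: 296616/62289361 ≈ 0.0047619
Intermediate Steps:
G(v, M) = 78 + v
x = -385 (x = 77*(-5) = -385)
y(r) = 1/(166 + 2*r²) (y(r) = 1/(166 + r*(2*r)) = 1/(166 + 2*r²))
L = 210 (L = -(78 - 288) = -1*(-210) = 210)
1/(y(x) + L) = 1/(1/(2*(83 + (-385)²)) + 210) = 1/(1/(2*(83 + 148225)) + 210) = 1/((½)/148308 + 210) = 1/((½)*(1/148308) + 210) = 1/(1/296616 + 210) = 1/(62289361/296616) = 296616/62289361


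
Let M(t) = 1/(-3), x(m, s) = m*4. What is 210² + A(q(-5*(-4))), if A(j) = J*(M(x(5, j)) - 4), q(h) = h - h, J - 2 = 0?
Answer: 132274/3 ≈ 44091.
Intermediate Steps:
J = 2 (J = 2 + 0 = 2)
x(m, s) = 4*m
M(t) = -⅓
q(h) = 0
A(j) = -26/3 (A(j) = 2*(-⅓ - 4) = 2*(-13/3) = -26/3)
210² + A(q(-5*(-4))) = 210² - 26/3 = 44100 - 26/3 = 132274/3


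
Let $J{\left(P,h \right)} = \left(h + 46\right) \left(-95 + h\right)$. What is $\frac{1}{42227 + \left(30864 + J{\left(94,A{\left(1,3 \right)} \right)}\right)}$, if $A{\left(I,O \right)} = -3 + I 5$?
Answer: $\frac{1}{68627} \approx 1.4572 \cdot 10^{-5}$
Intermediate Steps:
$A{\left(I,O \right)} = -3 + 5 I$
$J{\left(P,h \right)} = \left(-95 + h\right) \left(46 + h\right)$ ($J{\left(P,h \right)} = \left(46 + h\right) \left(-95 + h\right) = \left(-95 + h\right) \left(46 + h\right)$)
$\frac{1}{42227 + \left(30864 + J{\left(94,A{\left(1,3 \right)} \right)}\right)} = \frac{1}{42227 - \left(-26494 - \left(-3 + 5 \cdot 1\right)^{2} + 49 \left(-3 + 5 \cdot 1\right)\right)} = \frac{1}{42227 - \left(-26494 - \left(-3 + 5\right)^{2} + 49 \left(-3 + 5\right)\right)} = \frac{1}{42227 + \left(30864 - \left(4468 - 4\right)\right)} = \frac{1}{42227 + \left(30864 - 4464\right)} = \frac{1}{42227 + 26400} = \frac{1}{68627}$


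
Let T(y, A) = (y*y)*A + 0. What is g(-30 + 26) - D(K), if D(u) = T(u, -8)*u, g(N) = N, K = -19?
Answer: -54876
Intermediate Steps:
T(y, A) = A*y² (T(y, A) = y²*A + 0 = A*y² + 0 = A*y²)
D(u) = -8*u³ (D(u) = (-8*u²)*u = -8*u³)
g(-30 + 26) - D(K) = (-30 + 26) - (-8)*(-19)³ = -4 - (-8)*(-6859) = -4 - 1*54872 = -4 - 54872 = -54876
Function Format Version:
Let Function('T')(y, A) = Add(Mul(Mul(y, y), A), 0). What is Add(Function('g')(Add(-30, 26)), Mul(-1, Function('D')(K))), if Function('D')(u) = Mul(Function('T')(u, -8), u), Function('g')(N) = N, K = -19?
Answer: -54876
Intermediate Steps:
Function('T')(y, A) = Mul(A, Pow(y, 2)) (Function('T')(y, A) = Add(Mul(Pow(y, 2), A), 0) = Add(Mul(A, Pow(y, 2)), 0) = Mul(A, Pow(y, 2)))
Function('D')(u) = Mul(-8, Pow(u, 3)) (Function('D')(u) = Mul(Mul(-8, Pow(u, 2)), u) = Mul(-8, Pow(u, 3)))
Add(Function('g')(Add(-30, 26)), Mul(-1, Function('D')(K))) = Add(Add(-30, 26), Mul(-1, Mul(-8, Pow(-19, 3)))) = Add(-4, Mul(-1, Mul(-8, -6859))) = Add(-4, Mul(-1, 54872)) = Add(-4, -54872) = -54876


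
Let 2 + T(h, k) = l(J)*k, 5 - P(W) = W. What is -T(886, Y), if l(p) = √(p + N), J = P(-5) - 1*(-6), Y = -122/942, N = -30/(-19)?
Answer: 2 + 61*√6346/8949 ≈ 2.5430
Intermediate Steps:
N = 30/19 (N = -30*(-1/19) = 30/19 ≈ 1.5789)
P(W) = 5 - W
Y = -61/471 (Y = -122*1/942 = -61/471 ≈ -0.12951)
J = 16 (J = (5 - 1*(-5)) - 1*(-6) = (5 + 5) + 6 = 10 + 6 = 16)
l(p) = √(30/19 + p) (l(p) = √(p + 30/19) = √(30/19 + p))
T(h, k) = -2 + k*√6346/19 (T(h, k) = -2 + (√(570 + 361*16)/19)*k = -2 + (√(570 + 5776)/19)*k = -2 + (√6346/19)*k = -2 + k*√6346/19)
-T(886, Y) = -(-2 + (1/19)*(-61/471)*√6346) = -(-2 - 61*√6346/8949) = 2 + 61*√6346/8949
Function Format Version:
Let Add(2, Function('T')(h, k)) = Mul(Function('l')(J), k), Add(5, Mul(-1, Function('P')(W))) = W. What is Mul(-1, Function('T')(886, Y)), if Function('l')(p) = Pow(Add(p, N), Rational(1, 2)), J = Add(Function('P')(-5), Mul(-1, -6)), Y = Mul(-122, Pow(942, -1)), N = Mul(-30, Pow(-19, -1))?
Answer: Add(2, Mul(Rational(61, 8949), Pow(6346, Rational(1, 2)))) ≈ 2.5430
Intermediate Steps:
N = Rational(30, 19) (N = Mul(-30, Rational(-1, 19)) = Rational(30, 19) ≈ 1.5789)
Function('P')(W) = Add(5, Mul(-1, W))
Y = Rational(-61, 471) (Y = Mul(-122, Rational(1, 942)) = Rational(-61, 471) ≈ -0.12951)
J = 16 (J = Add(Add(5, Mul(-1, -5)), Mul(-1, -6)) = Add(Add(5, 5), 6) = Add(10, 6) = 16)
Function('l')(p) = Pow(Add(Rational(30, 19), p), Rational(1, 2)) (Function('l')(p) = Pow(Add(p, Rational(30, 19)), Rational(1, 2)) = Pow(Add(Rational(30, 19), p), Rational(1, 2)))
Function('T')(h, k) = Add(-2, Mul(Rational(1, 19), k, Pow(6346, Rational(1, 2)))) (Function('T')(h, k) = Add(-2, Mul(Mul(Rational(1, 19), Pow(Add(570, Mul(361, 16)), Rational(1, 2))), k)) = Add(-2, Mul(Mul(Rational(1, 19), Pow(Add(570, 5776), Rational(1, 2))), k)) = Add(-2, Mul(Mul(Rational(1, 19), Pow(6346, Rational(1, 2))), k)) = Add(-2, Mul(Rational(1, 19), k, Pow(6346, Rational(1, 2)))))
Mul(-1, Function('T')(886, Y)) = Mul(-1, Add(-2, Mul(Rational(1, 19), Rational(-61, 471), Pow(6346, Rational(1, 2))))) = Mul(-1, Add(-2, Mul(Rational(-61, 8949), Pow(6346, Rational(1, 2))))) = Add(2, Mul(Rational(61, 8949), Pow(6346, Rational(1, 2))))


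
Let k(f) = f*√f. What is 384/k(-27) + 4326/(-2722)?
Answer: -2163/1361 + 128*I*√3/81 ≈ -1.5893 + 2.7371*I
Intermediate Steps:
k(f) = f^(3/2)
384/k(-27) + 4326/(-2722) = 384/((-27)^(3/2)) + 4326/(-2722) = 384/((-81*I*√3)) + 4326*(-1/2722) = 384*(I*√3/243) - 2163/1361 = 128*I*√3/81 - 2163/1361 = -2163/1361 + 128*I*√3/81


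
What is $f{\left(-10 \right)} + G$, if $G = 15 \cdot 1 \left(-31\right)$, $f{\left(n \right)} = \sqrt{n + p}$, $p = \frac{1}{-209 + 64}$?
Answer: $-465 + \frac{i \sqrt{210395}}{145} \approx -465.0 + 3.1634 i$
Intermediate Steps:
$p = - \frac{1}{145}$ ($p = \frac{1}{-145} = - \frac{1}{145} \approx -0.0068966$)
$f{\left(n \right)} = \sqrt{- \frac{1}{145} + n}$ ($f{\left(n \right)} = \sqrt{n - \frac{1}{145}} = \sqrt{- \frac{1}{145} + n}$)
$G = -465$ ($G = 15 \left(-31\right) = -465$)
$f{\left(-10 \right)} + G = \frac{\sqrt{-145 + 21025 \left(-10\right)}}{145} - 465 = \frac{\sqrt{-145 - 210250}}{145} - 465 = \frac{\sqrt{-210395}}{145} - 465 = \frac{i \sqrt{210395}}{145} - 465 = -465 + \frac{i \sqrt{210395}}{145}$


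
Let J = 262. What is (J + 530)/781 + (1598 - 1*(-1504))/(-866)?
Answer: -78945/30743 ≈ -2.5679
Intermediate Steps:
(J + 530)/781 + (1598 - 1*(-1504))/(-866) = (262 + 530)/781 + (1598 - 1*(-1504))/(-866) = 792*(1/781) + (1598 + 1504)*(-1/866) = 72/71 + 3102*(-1/866) = 72/71 - 1551/433 = -78945/30743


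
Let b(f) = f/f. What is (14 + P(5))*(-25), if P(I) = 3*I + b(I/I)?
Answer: -750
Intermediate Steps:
b(f) = 1
P(I) = 1 + 3*I (P(I) = 3*I + 1 = 1 + 3*I)
(14 + P(5))*(-25) = (14 + (1 + 3*5))*(-25) = (14 + (1 + 15))*(-25) = (14 + 16)*(-25) = 30*(-25) = -750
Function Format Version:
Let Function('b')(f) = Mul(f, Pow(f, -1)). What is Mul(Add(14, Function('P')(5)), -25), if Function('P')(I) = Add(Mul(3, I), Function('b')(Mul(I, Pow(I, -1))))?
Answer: -750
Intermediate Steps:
Function('b')(f) = 1
Function('P')(I) = Add(1, Mul(3, I)) (Function('P')(I) = Add(Mul(3, I), 1) = Add(1, Mul(3, I)))
Mul(Add(14, Function('P')(5)), -25) = Mul(Add(14, Add(1, Mul(3, 5))), -25) = Mul(Add(14, Add(1, 15)), -25) = Mul(Add(14, 16), -25) = Mul(30, -25) = -750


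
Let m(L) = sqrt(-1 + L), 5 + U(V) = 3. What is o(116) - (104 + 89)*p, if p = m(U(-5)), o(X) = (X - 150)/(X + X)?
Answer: -17/116 - 193*I*sqrt(3) ≈ -0.14655 - 334.29*I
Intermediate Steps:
o(X) = (-150 + X)/(2*X) (o(X) = (-150 + X)/((2*X)) = (-150 + X)*(1/(2*X)) = (-150 + X)/(2*X))
U(V) = -2 (U(V) = -5 + 3 = -2)
p = I*sqrt(3) (p = sqrt(-1 - 2) = sqrt(-3) = I*sqrt(3) ≈ 1.732*I)
o(116) - (104 + 89)*p = (1/2)*(-150 + 116)/116 - (104 + 89)*I*sqrt(3) = (1/2)*(1/116)*(-34) - 193*I*sqrt(3) = -17/116 - 193*I*sqrt(3)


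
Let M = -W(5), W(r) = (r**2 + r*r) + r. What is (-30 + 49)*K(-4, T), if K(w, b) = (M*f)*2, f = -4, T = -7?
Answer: 8360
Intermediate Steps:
W(r) = r + 2*r**2 (W(r) = (r**2 + r**2) + r = 2*r**2 + r = r + 2*r**2)
M = -55 (M = -5*(1 + 2*5) = -5*(1 + 10) = -5*11 = -1*55 = -55)
K(w, b) = 440 (K(w, b) = -55*(-4)*2 = 220*2 = 440)
(-30 + 49)*K(-4, T) = (-30 + 49)*440 = 19*440 = 8360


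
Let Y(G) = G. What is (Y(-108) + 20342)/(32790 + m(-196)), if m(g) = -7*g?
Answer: 10117/17081 ≈ 0.59230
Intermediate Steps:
(Y(-108) + 20342)/(32790 + m(-196)) = (-108 + 20342)/(32790 - 7*(-196)) = 20234/(32790 + 1372) = 20234/34162 = 20234*(1/34162) = 10117/17081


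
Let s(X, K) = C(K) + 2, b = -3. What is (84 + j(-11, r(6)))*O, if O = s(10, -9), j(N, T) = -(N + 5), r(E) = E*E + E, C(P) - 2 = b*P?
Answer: 2790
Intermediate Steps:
C(P) = 2 - 3*P
r(E) = E + E² (r(E) = E² + E = E + E²)
s(X, K) = 4 - 3*K (s(X, K) = (2 - 3*K) + 2 = 4 - 3*K)
j(N, T) = -5 - N (j(N, T) = -(5 + N) = -5 - N)
O = 31 (O = 4 - 3*(-9) = 4 + 27 = 31)
(84 + j(-11, r(6)))*O = (84 + (-5 - 1*(-11)))*31 = (84 + (-5 + 11))*31 = (84 + 6)*31 = 90*31 = 2790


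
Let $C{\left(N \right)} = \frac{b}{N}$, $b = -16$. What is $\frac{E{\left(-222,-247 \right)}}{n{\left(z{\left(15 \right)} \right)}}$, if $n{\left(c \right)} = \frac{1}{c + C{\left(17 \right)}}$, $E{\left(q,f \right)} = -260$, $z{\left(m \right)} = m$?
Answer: $- \frac{62140}{17} \approx -3655.3$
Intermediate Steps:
$C{\left(N \right)} = - \frac{16}{N}$
$n{\left(c \right)} = \frac{1}{- \frac{16}{17} + c}$ ($n{\left(c \right)} = \frac{1}{c - \frac{16}{17}} = \frac{1}{- \frac{16}{17} + c}$)
$\frac{E{\left(-222,-247 \right)}}{n{\left(z{\left(15 \right)} \right)}} = - \frac{260}{17 \frac{1}{-16 + 17 \cdot 15}} = - \frac{260}{17 \frac{1}{-16 + 255}} = - \frac{260}{17 \cdot \frac{1}{239}} = - \frac{260}{\frac{17}{239}} = \left(-260\right) \frac{239}{17} = - \frac{62140}{17}$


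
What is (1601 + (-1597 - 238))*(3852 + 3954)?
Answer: -1826604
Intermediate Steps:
(1601 + (-1597 - 238))*(3852 + 3954) = (1601 - 1835)*7806 = -234*7806 = -1826604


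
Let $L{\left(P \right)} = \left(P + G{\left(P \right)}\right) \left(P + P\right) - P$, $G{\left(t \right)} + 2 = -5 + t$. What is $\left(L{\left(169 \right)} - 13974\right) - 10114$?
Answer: $87621$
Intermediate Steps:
$G{\left(t \right)} = -7 + t$ ($G{\left(t \right)} = -2 + \left(-5 + t\right) = -7 + t$)
$L{\left(P \right)} = - P + 2 P \left(-7 + 2 P\right)$ ($L{\left(P \right)} = \left(P + \left(-7 + P\right)\right) \left(P + P\right) - P = \left(-7 + 2 P\right) 2 P - P = 2 P \left(-7 + 2 P\right) - P = - P + 2 P \left(-7 + 2 P\right)$)
$\left(L{\left(169 \right)} - 13974\right) - 10114 = \left(169 \left(-15 + 4 \cdot 169\right) - 13974\right) - 10114 = \left(169 \left(-15 + 676\right) - 13974\right) - 10114 = \left(169 \cdot 661 - 13974\right) - 10114 = \left(111709 - 13974\right) - 10114 = 97735 - 10114 = 87621$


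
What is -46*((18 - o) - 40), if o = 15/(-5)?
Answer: 874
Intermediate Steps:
o = -3 (o = 15*(-⅕) = -3)
-46*((18 - o) - 40) = -46*((18 - 1*(-3)) - 40) = -46*((18 + 3) - 40) = -46*(21 - 40) = -46*(-19) = 874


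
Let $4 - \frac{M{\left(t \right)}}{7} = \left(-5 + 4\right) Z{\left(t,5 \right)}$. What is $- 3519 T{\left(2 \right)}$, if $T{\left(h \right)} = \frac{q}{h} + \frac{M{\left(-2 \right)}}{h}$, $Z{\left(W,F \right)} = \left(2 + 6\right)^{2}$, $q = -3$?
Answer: $- \frac{1664487}{2} \approx -8.3224 \cdot 10^{5}$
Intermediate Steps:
$Z{\left(W,F \right)} = 64$ ($Z{\left(W,F \right)} = 8^{2} = 64$)
$M{\left(t \right)} = 476$ ($M{\left(t \right)} = 28 - 7 \left(-5 + 4\right) 64 = 28 - 7 \left(\left(-1\right) 64\right) = 28 - -448 = 28 + 448 = 476$)
$T{\left(h \right)} = \frac{473}{h}$ ($T{\left(h \right)} = - \frac{3}{h} + \frac{476}{h} = \frac{473}{h}$)
$- 3519 T{\left(2 \right)} = - 3519 \cdot \frac{473}{2} = - 3519 \cdot 473 \cdot \frac{1}{2} = \left(-3519\right) \frac{473}{2} = - \frac{1664487}{2}$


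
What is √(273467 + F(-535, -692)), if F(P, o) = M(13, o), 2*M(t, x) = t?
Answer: √1093894/2 ≈ 522.95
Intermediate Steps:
M(t, x) = t/2
F(P, o) = 13/2 (F(P, o) = (½)*13 = 13/2)
√(273467 + F(-535, -692)) = √(273467 + 13/2) = √(546947/2) = √1093894/2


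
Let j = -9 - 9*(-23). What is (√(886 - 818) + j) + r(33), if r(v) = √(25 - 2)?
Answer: 198 + √23 + 2*√17 ≈ 211.04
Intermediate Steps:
j = 198 (j = -9 + 207 = 198)
r(v) = √23
(√(886 - 818) + j) + r(33) = (√(886 - 818) + 198) + √23 = (√68 + 198) + √23 = (2*√17 + 198) + √23 = (198 + 2*√17) + √23 = 198 + √23 + 2*√17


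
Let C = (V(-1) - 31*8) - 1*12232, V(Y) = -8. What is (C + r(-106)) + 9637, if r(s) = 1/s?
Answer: -302207/106 ≈ -2851.0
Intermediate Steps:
C = -12488 (C = (-8 - 31*8) - 1*12232 = (-8 - 248) - 12232 = -256 - 12232 = -12488)
(C + r(-106)) + 9637 = (-12488 + 1/(-106)) + 9637 = (-12488 - 1/106) + 9637 = -1323729/106 + 9637 = -302207/106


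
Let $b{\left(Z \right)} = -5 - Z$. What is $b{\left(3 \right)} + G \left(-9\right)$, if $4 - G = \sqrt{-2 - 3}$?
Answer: $-44 + 9 i \sqrt{5} \approx -44.0 + 20.125 i$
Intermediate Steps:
$G = 4 - i \sqrt{5}$ ($G = 4 - \sqrt{-2 - 3} = 4 - \sqrt{-5} = 4 - i \sqrt{5} \approx 4.0 - 2.2361 i$)
$b{\left(3 \right)} + G \left(-9\right) = \left(-5 - 3\right) + \left(4 - i \sqrt{5}\right) \left(-9\right) = \left(-5 - 3\right) - \left(36 - 9 i \sqrt{5}\right) = -8 - \left(36 - 9 i \sqrt{5}\right) = -44 + 9 i \sqrt{5}$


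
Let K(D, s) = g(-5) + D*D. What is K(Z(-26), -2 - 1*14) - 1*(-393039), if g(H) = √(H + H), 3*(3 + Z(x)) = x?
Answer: 3538576/9 + I*√10 ≈ 3.9318e+5 + 3.1623*I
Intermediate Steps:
Z(x) = -3 + x/3
g(H) = √2*√H (g(H) = √(2*H) = √2*√H)
K(D, s) = D² + I*√10 (K(D, s) = √2*√(-5) + D*D = √2*(I*√5) + D² = I*√10 + D² = D² + I*√10)
K(Z(-26), -2 - 1*14) - 1*(-393039) = ((-3 + (⅓)*(-26))² + I*√10) - 1*(-393039) = ((-3 - 26/3)² + I*√10) + 393039 = ((-35/3)² + I*√10) + 393039 = (1225/9 + I*√10) + 393039 = 3538576/9 + I*√10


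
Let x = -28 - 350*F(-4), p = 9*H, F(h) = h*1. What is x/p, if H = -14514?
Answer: -686/65313 ≈ -0.010503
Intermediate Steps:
F(h) = h
p = -130626 (p = 9*(-14514) = -130626)
x = 1372 (x = -28 - 350*(-4) = -28 + 1400 = 1372)
x/p = 1372/(-130626) = 1372*(-1/130626) = -686/65313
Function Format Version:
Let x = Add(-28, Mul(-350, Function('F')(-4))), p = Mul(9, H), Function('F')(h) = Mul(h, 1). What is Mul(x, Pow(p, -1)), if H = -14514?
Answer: Rational(-686, 65313) ≈ -0.010503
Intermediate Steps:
Function('F')(h) = h
p = -130626 (p = Mul(9, -14514) = -130626)
x = 1372 (x = Add(-28, Mul(-350, -4)) = Add(-28, 1400) = 1372)
Mul(x, Pow(p, -1)) = Mul(1372, Pow(-130626, -1)) = Mul(1372, Rational(-1, 130626)) = Rational(-686, 65313)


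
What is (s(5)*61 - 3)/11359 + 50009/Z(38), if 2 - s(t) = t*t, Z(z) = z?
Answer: 15351319/11666 ≈ 1315.9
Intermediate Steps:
s(t) = 2 - t**2 (s(t) = 2 - t*t = 2 - t**2)
(s(5)*61 - 3)/11359 + 50009/Z(38) = ((2 - 1*5**2)*61 - 3)/11359 + 50009/38 = ((2 - 1*25)*61 - 3)*(1/11359) + 50009*(1/38) = ((2 - 25)*61 - 3)*(1/11359) + 50009/38 = (-23*61 - 3)*(1/11359) + 50009/38 = (-1403 - 3)*(1/11359) + 50009/38 = -1406*1/11359 + 50009/38 = -38/307 + 50009/38 = 15351319/11666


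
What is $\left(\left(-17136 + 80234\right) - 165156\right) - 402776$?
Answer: $-504834$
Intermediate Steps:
$\left(\left(-17136 + 80234\right) - 165156\right) - 402776 = \left(63098 - 165156\right) - 402776 = -102058 - 402776 = -504834$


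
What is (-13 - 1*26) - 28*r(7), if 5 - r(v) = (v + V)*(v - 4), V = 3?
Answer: 661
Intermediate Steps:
r(v) = 5 - (-4 + v)*(3 + v) (r(v) = 5 - (v + 3)*(v - 4) = 5 - (3 + v)*(-4 + v) = 5 - (-4 + v)*(3 + v))
(-13 - 1*26) - 28*r(7) = (-13 - 1*26) - 28*(17 + 7 - 1*7²) = (-13 - 26) - 28*(17 + 7 - 1*49) = -39 - 28*(17 + 7 - 49) = -39 - 28*(-25) = -39 + 700 = 661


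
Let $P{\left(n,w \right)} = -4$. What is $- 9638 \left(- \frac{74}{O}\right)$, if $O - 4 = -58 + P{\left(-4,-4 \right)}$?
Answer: $- \frac{356606}{29} \approx -12297.0$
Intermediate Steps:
$O = -58$ ($O = 4 - 62 = -58$)
$- 9638 \left(- \frac{74}{O}\right) = - 9638 \left(- \frac{74}{-58}\right) = - 9638 \left(\left(-74\right) \left(- \frac{1}{58}\right)\right) = \left(-9638\right) \frac{37}{29} = - \frac{356606}{29}$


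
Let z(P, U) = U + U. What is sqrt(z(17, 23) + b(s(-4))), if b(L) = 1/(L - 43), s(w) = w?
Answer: sqrt(101567)/47 ≈ 6.7808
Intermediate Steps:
z(P, U) = 2*U
b(L) = 1/(-43 + L)
sqrt(z(17, 23) + b(s(-4))) = sqrt(2*23 + 1/(-43 - 4)) = sqrt(46 + 1/(-47)) = sqrt(46 - 1/47) = sqrt(2161/47) = sqrt(101567)/47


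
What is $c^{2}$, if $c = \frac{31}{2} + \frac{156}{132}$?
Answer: $\frac{134689}{484} \approx 278.28$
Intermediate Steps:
$c = \frac{367}{22}$ ($c = 31 \cdot \frac{1}{2} + 156 \cdot \frac{1}{132} = \frac{31}{2} + \frac{13}{11} = \frac{367}{22} \approx 16.682$)
$c^{2} = \left(\frac{367}{22}\right)^{2} = \frac{134689}{484}$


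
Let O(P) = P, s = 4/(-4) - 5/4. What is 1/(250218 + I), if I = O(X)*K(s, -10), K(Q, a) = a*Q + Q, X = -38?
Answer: 2/498897 ≈ 4.0088e-6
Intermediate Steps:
s = -9/4 (s = 4*(-¼) - 5*¼ = -1 - 5/4 = -9/4 ≈ -2.2500)
K(Q, a) = Q + Q*a (K(Q, a) = Q*a + Q = Q + Q*a)
I = -1539/2 (I = -(-171)*(1 - 10)/2 = -(-171)*(-9)/2 = -38*81/4 = -1539/2 ≈ -769.50)
1/(250218 + I) = 1/(250218 - 1539/2) = 1/(498897/2) = 2/498897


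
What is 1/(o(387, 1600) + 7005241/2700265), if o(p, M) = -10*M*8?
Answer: -2700265/345626914759 ≈ -7.8127e-6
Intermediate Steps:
o(p, M) = -80*M
1/(o(387, 1600) + 7005241/2700265) = 1/(-80*1600 + 7005241/2700265) = 1/(-128000 + 7005241*(1/2700265)) = 1/(-128000 + 7005241/2700265) = 1/(-345626914759/2700265) = -2700265/345626914759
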